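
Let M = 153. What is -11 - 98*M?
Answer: -15005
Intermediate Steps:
-11 - 98*M = -11 - 98*153 = -11 - 14994 = -15005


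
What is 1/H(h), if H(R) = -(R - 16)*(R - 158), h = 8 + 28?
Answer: 1/2440 ≈ 0.00040984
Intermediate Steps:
h = 36
H(R) = -(-158 + R)*(-16 + R) (H(R) = -(-16 + R)*(-158 + R) = -(-158 + R)*(-16 + R))
1/H(h) = 1/(-2528 - 1*36**2 + 174*36) = 1/(-2528 - 1*1296 + 6264) = 1/(-2528 - 1296 + 6264) = 1/2440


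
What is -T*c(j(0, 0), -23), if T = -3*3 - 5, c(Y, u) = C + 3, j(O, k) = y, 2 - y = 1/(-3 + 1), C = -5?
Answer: -28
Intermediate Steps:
y = 5/2 (y = 2 - 1/(-3 + 1) = 2 - 1/(-2) = 2 - 1*(-1/2) = 2 + 1/2 = 5/2 ≈ 2.5000)
j(O, k) = 5/2
c(Y, u) = -2 (c(Y, u) = -5 + 3 = -2)
T = -14 (T = -9 - 5 = -14)
-T*c(j(0, 0), -23) = -(-14)*(-2) = -1*28 = -28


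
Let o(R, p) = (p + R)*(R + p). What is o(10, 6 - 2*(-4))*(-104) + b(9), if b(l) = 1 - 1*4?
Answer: -59907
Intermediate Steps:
o(R, p) = (R + p)² (o(R, p) = (R + p)*(R + p) = (R + p)²)
b(l) = -3 (b(l) = 1 - 4 = -3)
o(10, 6 - 2*(-4))*(-104) + b(9) = (10 + (6 - 2*(-4)))²*(-104) - 3 = (10 + (6 + 8))²*(-104) - 3 = (10 + 14)²*(-104) - 3 = 24²*(-104) - 3 = 576*(-104) - 3 = -59904 - 3 = -59907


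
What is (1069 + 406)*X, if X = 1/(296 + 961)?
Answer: 1475/1257 ≈ 1.1734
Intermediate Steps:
X = 1/1257 ≈ 0.00079555
(1069 + 406)*X = (1069 + 406)*(1/1257) = 1475*(1/1257) = 1475/1257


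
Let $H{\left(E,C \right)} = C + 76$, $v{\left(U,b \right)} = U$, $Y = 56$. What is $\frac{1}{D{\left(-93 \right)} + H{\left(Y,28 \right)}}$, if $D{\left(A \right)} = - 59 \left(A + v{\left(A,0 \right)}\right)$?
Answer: $\frac{1}{11078} \approx 9.0269 \cdot 10^{-5}$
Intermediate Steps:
$H{\left(E,C \right)} = 76 + C$
$D{\left(A \right)} = - 118 A$ ($D{\left(A \right)} = - 59 \left(A + A\right) = - 59 \cdot 2 A = - 118 A$)
$\frac{1}{D{\left(-93 \right)} + H{\left(Y,28 \right)}} = \frac{1}{\left(-118\right) \left(-93\right) + \left(76 + 28\right)} = \frac{1}{10974 + 104} = \frac{1}{11078}$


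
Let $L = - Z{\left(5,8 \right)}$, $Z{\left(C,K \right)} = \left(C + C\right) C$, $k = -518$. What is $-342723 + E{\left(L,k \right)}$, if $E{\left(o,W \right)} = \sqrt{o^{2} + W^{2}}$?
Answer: $-342723 + 2 \sqrt{67706} \approx -3.422 \cdot 10^{5}$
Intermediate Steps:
$Z{\left(C,K \right)} = 2 C^{2}$ ($Z{\left(C,K \right)} = 2 C C = 2 C^{2}$)
$L = -50$ ($L = - 2 \cdot 5^{2} = - 2 \cdot 25 = \left(-1\right) 50 = -50$)
$E{\left(o,W \right)} = \sqrt{W^{2} + o^{2}}$
$-342723 + E{\left(L,k \right)} = -342723 + \sqrt{\left(-518\right)^{2} + \left(-50\right)^{2}} = -342723 + \sqrt{268324 + 2500} = -342723 + \sqrt{270824} = -342723 + 2 \sqrt{67706}$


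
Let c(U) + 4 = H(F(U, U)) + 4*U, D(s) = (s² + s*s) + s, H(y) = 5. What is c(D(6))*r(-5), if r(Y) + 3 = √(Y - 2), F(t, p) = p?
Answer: -939 + 313*I*√7 ≈ -939.0 + 828.12*I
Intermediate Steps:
r(Y) = -3 + √(-2 + Y) (r(Y) = -3 + √(Y - 2) = -3 + √(-2 + Y))
D(s) = s + 2*s² (D(s) = (s² + s²) + s = 2*s² + s = s + 2*s²)
c(U) = 1 + 4*U (c(U) = -4 + (5 + 4*U) = 1 + 4*U)
c(D(6))*r(-5) = (1 + 4*(6*(1 + 2*6)))*(-3 + √(-2 - 5)) = (1 + 4*(6*(1 + 12)))*(-3 + √(-7)) = (1 + 4*(6*13))*(-3 + I*√7) = (1 + 4*78)*(-3 + I*√7) = (1 + 312)*(-3 + I*√7) = 313*(-3 + I*√7) = -939 + 313*I*√7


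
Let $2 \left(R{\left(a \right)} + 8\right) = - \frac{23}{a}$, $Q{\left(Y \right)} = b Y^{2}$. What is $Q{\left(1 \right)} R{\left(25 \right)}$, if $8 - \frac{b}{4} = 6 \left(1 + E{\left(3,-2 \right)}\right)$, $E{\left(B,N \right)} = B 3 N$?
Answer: $- \frac{18612}{5} \approx -3722.4$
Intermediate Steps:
$E{\left(B,N \right)} = 3 B N$
$b = 440$ ($b = 32 - 4 \cdot 6 \left(1 + 3 \cdot 3 \left(-2\right)\right) = 32 - 4 \cdot 6 \left(1 - 18\right) = 32 - 4 \cdot 6 \left(-17\right) = 32 - -408 = 32 + 408 = 440$)
$Q{\left(Y \right)} = 440 Y^{2}$
$R{\left(a \right)} = -8 - \frac{23}{2 a}$ ($R{\left(a \right)} = -8 + \frac{\left(-23\right) \frac{1}{a}}{2} = -8 - \frac{23}{2 a}$)
$Q{\left(1 \right)} R{\left(25 \right)} = 440 \cdot 1^{2} \left(-8 - \frac{23}{2 \cdot 25}\right) = 440 \cdot 1 \left(-8 - \frac{23}{50}\right) = 440 \left(-8 - \frac{23}{50}\right) = 440 \left(- \frac{423}{50}\right) = - \frac{18612}{5}$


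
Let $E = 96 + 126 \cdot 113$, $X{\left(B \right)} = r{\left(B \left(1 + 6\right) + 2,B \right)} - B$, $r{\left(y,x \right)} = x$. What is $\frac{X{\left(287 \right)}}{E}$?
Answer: $0$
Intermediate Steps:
$X{\left(B \right)} = 0$ ($X{\left(B \right)} = B - B = 0$)
$E = 14334$ ($E = 96 + 14238 = 14334$)
$\frac{X{\left(287 \right)}}{E} = \frac{0}{14334} = 0 \cdot \frac{1}{14334} = 0$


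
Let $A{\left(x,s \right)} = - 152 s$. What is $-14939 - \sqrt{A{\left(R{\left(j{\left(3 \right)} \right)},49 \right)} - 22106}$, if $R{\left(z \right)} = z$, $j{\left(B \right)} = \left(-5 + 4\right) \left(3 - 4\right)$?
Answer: $-14939 - i \sqrt{29554} \approx -14939.0 - 171.91 i$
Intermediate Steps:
$j{\left(B \right)} = 1$ ($j{\left(B \right)} = \left(-1\right) \left(-1\right) = 1$)
$-14939 - \sqrt{A{\left(R{\left(j{\left(3 \right)} \right)},49 \right)} - 22106} = -14939 - \sqrt{\left(-152\right) 49 - 22106} = -14939 - \sqrt{-7448 - 22106} = -14939 - \sqrt{-29554} = -14939 - i \sqrt{29554}$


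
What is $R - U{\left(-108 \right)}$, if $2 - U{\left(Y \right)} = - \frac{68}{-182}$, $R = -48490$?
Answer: $- \frac{4412738}{91} \approx -48492.0$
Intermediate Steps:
$U{\left(Y \right)} = \frac{148}{91}$ ($U{\left(Y \right)} = 2 - - \frac{68}{-182} = 2 - \left(-68\right) \left(- \frac{1}{182}\right) = 2 - \frac{34}{91} = \frac{148}{91}$)
$R - U{\left(-108 \right)} = -48490 - \frac{148}{91} = - \frac{4412738}{91}$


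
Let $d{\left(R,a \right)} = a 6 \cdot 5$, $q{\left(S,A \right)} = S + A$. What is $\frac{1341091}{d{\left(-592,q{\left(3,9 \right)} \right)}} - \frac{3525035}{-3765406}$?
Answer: $\frac{2525510555273}{677773080} \approx 3726.2$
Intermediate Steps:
$q{\left(S,A \right)} = A + S$
$d{\left(R,a \right)} = 30 a$ ($d{\left(R,a \right)} = 6 a 5 = 30 a$)
$\frac{1341091}{d{\left(-592,q{\left(3,9 \right)} \right)}} - \frac{3525035}{-3765406} = \frac{1341091}{30 \left(9 + 3\right)} - \frac{3525035}{-3765406} = \frac{1341091}{30 \cdot 12} - - \frac{3525035}{3765406} = \frac{1341091}{360} + \frac{3525035}{3765406} = \frac{2525510555273}{677773080}$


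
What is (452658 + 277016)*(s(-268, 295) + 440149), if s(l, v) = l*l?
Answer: 373573386802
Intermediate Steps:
s(l, v) = l²
(452658 + 277016)*(s(-268, 295) + 440149) = (452658 + 277016)*((-268)² + 440149) = 729674*(71824 + 440149) = 729674*511973 = 373573386802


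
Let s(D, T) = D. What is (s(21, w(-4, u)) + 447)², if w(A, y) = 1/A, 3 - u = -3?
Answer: 219024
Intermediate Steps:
u = 6 (u = 3 - 1*(-3) = 3 + 3 = 6)
w(A, y) = 1/A
(s(21, w(-4, u)) + 447)² = (21 + 447)² = 468² = 219024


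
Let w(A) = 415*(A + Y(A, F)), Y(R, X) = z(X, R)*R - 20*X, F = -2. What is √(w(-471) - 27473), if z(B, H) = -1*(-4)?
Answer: I*√988198 ≈ 994.08*I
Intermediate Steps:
z(B, H) = 4
Y(R, X) = -20*X + 4*R (Y(R, X) = 4*R - 20*X = -20*X + 4*R)
w(A) = 16600 + 2075*A (w(A) = 415*(A + (-20*(-2) + 4*A)) = 415*(A + (40 + 4*A)) = 415*(40 + 5*A) = 16600 + 2075*A)
√(w(-471) - 27473) = √((16600 + 2075*(-471)) - 27473) = √((16600 - 977325) - 27473) = √(-960725 - 27473) = √(-988198) = I*√988198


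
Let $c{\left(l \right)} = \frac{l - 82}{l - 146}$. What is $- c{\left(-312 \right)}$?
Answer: $- \frac{197}{229} \approx -0.86026$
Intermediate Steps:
$c{\left(l \right)} = \frac{-82 + l}{-146 + l}$
$- c{\left(-312 \right)} = - \frac{-82 - 312}{-146 - 312} = - \frac{-394}{-458} = - \frac{\left(-1\right) \left(-394\right)}{458} = \left(-1\right) \frac{197}{229} = - \frac{197}{229}$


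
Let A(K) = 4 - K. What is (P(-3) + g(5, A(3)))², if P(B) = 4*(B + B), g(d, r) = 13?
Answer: 121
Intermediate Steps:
P(B) = 8*B (P(B) = 4*(2*B) = 8*B)
(P(-3) + g(5, A(3)))² = (8*(-3) + 13)² = (-24 + 13)² = (-11)² = 121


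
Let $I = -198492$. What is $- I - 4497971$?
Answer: $-4299479$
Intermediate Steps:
$- I - 4497971 = \left(-1\right) \left(-198492\right) - 4497971 = 198492 - 4497971 = -4299479$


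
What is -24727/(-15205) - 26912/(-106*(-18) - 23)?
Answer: -2500597/197665 ≈ -12.651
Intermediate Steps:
-24727/(-15205) - 26912/(-106*(-18) - 23) = -24727*(-1/15205) - 26912/(1908 - 23) = 24727/15205 - 26912/1885 = 24727/15205 - 26912*1/1885 = 24727/15205 - 928/65 = -2500597/197665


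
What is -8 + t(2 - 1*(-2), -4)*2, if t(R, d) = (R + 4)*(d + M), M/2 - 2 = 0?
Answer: -8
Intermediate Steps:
M = 4 (M = 4 + 2*0 = 4 + 0 = 4)
t(R, d) = (4 + R)*(4 + d) (t(R, d) = (R + 4)*(d + 4) = (4 + R)*(4 + d))
-8 + t(2 - 1*(-2), -4)*2 = -8 + (16 + 4*(2 - 1*(-2)) + 4*(-4) + (2 - 1*(-2))*(-4))*2 = -8 + (16 + 4*(2 + 2) - 16 + (2 + 2)*(-4))*2 = -8 + (16 + 4*4 - 16 + 4*(-4))*2 = -8 + (16 + 16 - 16 - 16)*2 = -8 + 0*2 = -8 + 0 = -8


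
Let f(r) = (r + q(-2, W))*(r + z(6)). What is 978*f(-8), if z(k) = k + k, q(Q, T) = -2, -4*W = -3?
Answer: -39120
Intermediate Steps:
W = 3/4 (W = -1/4*(-3) = 3/4 ≈ 0.75000)
z(k) = 2*k
f(r) = (-2 + r)*(12 + r) (f(r) = (r - 2)*(r + 2*6) = (-2 + r)*(r + 12) = (-2 + r)*(12 + r))
978*f(-8) = 978*(-24 + (-8)**2 + 10*(-8)) = 978*(-24 + 64 - 80) = 978*(-40) = -39120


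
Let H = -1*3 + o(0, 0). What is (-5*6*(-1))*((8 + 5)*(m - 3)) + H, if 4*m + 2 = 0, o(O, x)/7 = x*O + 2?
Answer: -1354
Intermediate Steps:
o(O, x) = 14 + 7*O*x (o(O, x) = 7*(x*O + 2) = 7*(O*x + 2) = 7*(2 + O*x) = 14 + 7*O*x)
m = -½ (m = -½ + (¼)*0 = -½ + 0 = -½ ≈ -0.50000)
H = 11 (H = -1*3 + (14 + 7*0*0) = -3 + (14 + 0) = -3 + 14 = 11)
(-5*6*(-1))*((8 + 5)*(m - 3)) + H = (-5*6*(-1))*((8 + 5)*(-½ - 3)) + 11 = (-30*(-1))*(13*(-7/2)) + 11 = 30*(-91/2) + 11 = -1365 + 11 = -1354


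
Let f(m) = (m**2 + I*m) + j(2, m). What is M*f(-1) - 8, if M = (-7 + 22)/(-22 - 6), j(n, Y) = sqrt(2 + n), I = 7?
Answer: -41/7 ≈ -5.8571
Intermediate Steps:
M = -15/28 (M = 15/(-28) = 15*(-1/28) = -15/28 ≈ -0.53571)
f(m) = 2 + m**2 + 7*m (f(m) = (m**2 + 7*m) + sqrt(2 + 2) = (m**2 + 7*m) + sqrt(4) = (m**2 + 7*m) + 2 = 2 + m**2 + 7*m)
M*f(-1) - 8 = -15*(2 + (-1)**2 + 7*(-1))/28 - 8 = -15*(2 + 1 - 7)/28 - 8 = -15/28*(-4) - 8 = 15/7 - 8 = -41/7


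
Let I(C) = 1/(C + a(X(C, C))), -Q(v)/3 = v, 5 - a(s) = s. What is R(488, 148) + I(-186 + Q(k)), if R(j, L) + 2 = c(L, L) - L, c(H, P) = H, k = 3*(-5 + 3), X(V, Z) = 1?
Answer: -329/164 ≈ -2.0061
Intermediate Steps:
k = -6 (k = 3*(-2) = -6)
a(s) = 5 - s
Q(v) = -3*v
I(C) = 1/(4 + C) (I(C) = 1/(C + (5 - 1*1)) = 1/(C + (5 - 1)) = 1/(C + 4) = 1/(4 + C))
R(j, L) = -2 (R(j, L) = -2 + (L - L) = -2 + 0 = -2)
R(488, 148) + I(-186 + Q(k)) = -2 + 1/(4 + (-186 - 3*(-6))) = -2 + 1/(4 + (-186 + 18)) = -2 + 1/(4 - 168) = -2 + 1/(-164) = -2 - 1/164 = -329/164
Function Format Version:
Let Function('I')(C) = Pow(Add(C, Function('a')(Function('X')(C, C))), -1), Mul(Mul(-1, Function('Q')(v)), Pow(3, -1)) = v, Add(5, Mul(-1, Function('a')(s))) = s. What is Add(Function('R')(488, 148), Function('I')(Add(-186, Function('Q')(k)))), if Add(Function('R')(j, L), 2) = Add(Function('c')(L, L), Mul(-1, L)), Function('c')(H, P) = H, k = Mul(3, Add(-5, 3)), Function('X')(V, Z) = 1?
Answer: Rational(-329, 164) ≈ -2.0061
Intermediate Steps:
k = -6 (k = Mul(3, -2) = -6)
Function('a')(s) = Add(5, Mul(-1, s))
Function('Q')(v) = Mul(-3, v)
Function('I')(C) = Pow(Add(4, C), -1) (Function('I')(C) = Pow(Add(C, Add(5, Mul(-1, 1))), -1) = Pow(Add(C, Add(5, -1)), -1) = Pow(Add(C, 4), -1) = Pow(Add(4, C), -1))
Function('R')(j, L) = -2 (Function('R')(j, L) = Add(-2, Add(L, Mul(-1, L))) = Add(-2, 0) = -2)
Add(Function('R')(488, 148), Function('I')(Add(-186, Function('Q')(k)))) = Add(-2, Pow(Add(4, Add(-186, Mul(-3, -6))), -1)) = Add(-2, Pow(Add(4, Add(-186, 18)), -1)) = Add(-2, Pow(Add(4, -168), -1)) = Add(-2, Pow(-164, -1)) = Add(-2, Rational(-1, 164)) = Rational(-329, 164)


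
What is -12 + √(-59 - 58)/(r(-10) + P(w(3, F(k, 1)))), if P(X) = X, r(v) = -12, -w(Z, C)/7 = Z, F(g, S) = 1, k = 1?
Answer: -12 - I*√13/11 ≈ -12.0 - 0.32778*I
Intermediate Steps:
w(Z, C) = -7*Z
-12 + √(-59 - 58)/(r(-10) + P(w(3, F(k, 1)))) = -12 + √(-59 - 58)/(-12 - 7*3) = -12 + √(-117)/(-12 - 21) = -12 + (3*I*√13)/(-33) = -12 - I*√13/11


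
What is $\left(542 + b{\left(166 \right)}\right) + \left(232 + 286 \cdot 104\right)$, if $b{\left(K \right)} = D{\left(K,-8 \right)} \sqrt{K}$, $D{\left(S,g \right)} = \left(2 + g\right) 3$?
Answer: $30518 - 18 \sqrt{166} \approx 30286.0$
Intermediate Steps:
$D{\left(S,g \right)} = 6 + 3 g$
$b{\left(K \right)} = - 18 \sqrt{K}$ ($b{\left(K \right)} = \left(6 + 3 \left(-8\right)\right) \sqrt{K} = \left(6 - 24\right) \sqrt{K} = - 18 \sqrt{K}$)
$\left(542 + b{\left(166 \right)}\right) + \left(232 + 286 \cdot 104\right) = \left(542 - 18 \sqrt{166}\right) + \left(232 + 286 \cdot 104\right) = \left(542 - 18 \sqrt{166}\right) + \left(232 + 29744\right) = \left(542 - 18 \sqrt{166}\right) + 29976 = 30518 - 18 \sqrt{166}$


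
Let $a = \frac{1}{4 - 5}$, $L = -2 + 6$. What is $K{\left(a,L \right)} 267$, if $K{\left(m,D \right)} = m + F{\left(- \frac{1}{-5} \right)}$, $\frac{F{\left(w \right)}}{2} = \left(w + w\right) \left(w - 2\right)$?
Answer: $- \frac{16287}{25} \approx -651.48$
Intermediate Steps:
$F{\left(w \right)} = 4 w \left(-2 + w\right)$ ($F{\left(w \right)} = 2 \left(w + w\right) \left(w - 2\right) = 2 \cdot 2 w \left(-2 + w\right) = 4 w \left(-2 + w\right)$)
$L = 4$
$a = -1$ ($a = \frac{1}{-1} = -1$)
$K{\left(m,D \right)} = - \frac{36}{25} + m$ ($K{\left(m,D \right)} = m + 4 \left(- \frac{1}{-5}\right) \left(-2 - \frac{1}{-5}\right) = m + 4 \left(\left(-1\right) \left(- \frac{1}{5}\right)\right) \left(-2 - - \frac{1}{5}\right) = m + 4 \cdot \frac{1}{5} \left(-2 + \frac{1}{5}\right) = m + 4 \cdot \frac{1}{5} \left(- \frac{9}{5}\right) = m - \frac{36}{25} = - \frac{36}{25} + m$)
$K{\left(a,L \right)} 267 = \left(- \frac{36}{25} - 1\right) 267 = \left(- \frac{61}{25}\right) 267 = - \frac{16287}{25}$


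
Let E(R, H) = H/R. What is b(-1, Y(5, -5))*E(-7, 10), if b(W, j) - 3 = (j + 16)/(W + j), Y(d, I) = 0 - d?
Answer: -5/3 ≈ -1.6667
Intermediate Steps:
Y(d, I) = -d
b(W, j) = 3 + (16 + j)/(W + j) (b(W, j) = 3 + (j + 16)/(W + j) = 3 + (16 + j)/(W + j))
b(-1, Y(5, -5))*E(-7, 10) = ((16 + 3*(-1) + 4*(-1*5))/(-1 - 1*5))*(10/(-7)) = ((16 - 3 + 4*(-5))/(-1 - 5))*(10*(-⅐)) = ((16 - 3 - 20)/(-6))*(-10/7) = -⅙*(-7)*(-10/7) = (7/6)*(-10/7) = -5/3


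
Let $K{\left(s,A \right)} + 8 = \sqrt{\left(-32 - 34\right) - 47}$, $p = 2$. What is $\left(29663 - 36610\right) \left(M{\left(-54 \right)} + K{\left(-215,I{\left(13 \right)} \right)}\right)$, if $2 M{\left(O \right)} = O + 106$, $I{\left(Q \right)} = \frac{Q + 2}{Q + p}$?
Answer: $-125046 - 6947 i \sqrt{113} \approx -1.2505 \cdot 10^{5} - 73848.0 i$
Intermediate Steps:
$I{\left(Q \right)} = 1$ ($I{\left(Q \right)} = \frac{Q + 2}{Q + 2} = \frac{2 + Q}{2 + Q} = 1$)
$M{\left(O \right)} = 53 + \frac{O}{2}$ ($M{\left(O \right)} = \frac{O + 106}{2} = \frac{106 + O}{2} = 53 + \frac{O}{2}$)
$K{\left(s,A \right)} = -8 + i \sqrt{113}$ ($K{\left(s,A \right)} = -8 + \sqrt{\left(-32 - 34\right) - 47} = -8 + \sqrt{-66 - 47} = -8 + \sqrt{-113} = -8 + i \sqrt{113}$)
$\left(29663 - 36610\right) \left(M{\left(-54 \right)} + K{\left(-215,I{\left(13 \right)} \right)}\right) = \left(29663 - 36610\right) \left(\left(53 + \frac{1}{2} \left(-54\right)\right) - \left(8 - i \sqrt{113}\right)\right) = - 6947 \left(\left(53 - 27\right) - \left(8 - i \sqrt{113}\right)\right) = - 6947 \left(26 - \left(8 - i \sqrt{113}\right)\right) = - 6947 \left(18 + i \sqrt{113}\right) = -125046 - 6947 i \sqrt{113}$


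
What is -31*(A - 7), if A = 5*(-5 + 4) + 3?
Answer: 279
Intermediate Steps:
A = -2 (A = 5*(-1) + 3 = -5 + 3 = -2)
-31*(A - 7) = -31*(-2 - 7) = -31*(-9) = 279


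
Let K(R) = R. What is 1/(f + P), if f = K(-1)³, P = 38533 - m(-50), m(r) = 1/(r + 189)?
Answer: 139/5355947 ≈ 2.5952e-5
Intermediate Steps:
m(r) = 1/(189 + r)
P = 5356086/139 (P = 38533 - 1/(189 - 50) = 38533 - 1/139 = 5356086/139 ≈ 38533.)
f = -1 (f = (-1)³ = -1)
1/(f + P) = 1/(-1 + 5356086/139) = 1/(5355947/139) = 139/5355947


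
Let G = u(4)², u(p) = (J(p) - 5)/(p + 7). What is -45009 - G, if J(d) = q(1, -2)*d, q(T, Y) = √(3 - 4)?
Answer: -5446098/121 + 40*I/121 ≈ -45009.0 + 0.33058*I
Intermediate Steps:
q(T, Y) = I (q(T, Y) = √(-1) = I)
J(d) = I*d
u(p) = (-5 + I*p)/(7 + p) (u(p) = (I*p - 5)/(p + 7) = (-5 + I*p)/(7 + p))
G = (-5/11 + 4*I/11)² (G = ((-5 + I*4)/(7 + 4))² = ((-5 + 4*I)/11)² = (-5/11 + 4*I/11)² ≈ 0.07438 - 0.33058*I)
-45009 - G = -45009 - (9/121 - 40*I/121) = -45009 + (-9/121 + 40*I/121) = -5446098/121 + 40*I/121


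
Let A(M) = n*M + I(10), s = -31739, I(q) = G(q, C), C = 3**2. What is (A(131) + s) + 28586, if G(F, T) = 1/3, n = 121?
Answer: 38095/3 ≈ 12698.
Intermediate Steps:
C = 9
G(F, T) = 1/3
I(q) = 1/3
A(M) = 1/3 + 121*M (A(M) = 121*M + 1/3 = 1/3 + 121*M)
(A(131) + s) + 28586 = ((1/3 + 121*131) - 31739) + 28586 = ((1/3 + 15851) - 31739) + 28586 = (47554/3 - 31739) + 28586 = -47663/3 + 28586 = 38095/3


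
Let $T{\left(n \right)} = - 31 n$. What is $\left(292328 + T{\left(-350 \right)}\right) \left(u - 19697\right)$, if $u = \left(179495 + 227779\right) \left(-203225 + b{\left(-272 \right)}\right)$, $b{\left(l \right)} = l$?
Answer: $-25127106705248750$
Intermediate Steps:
$u = -82879037178$ ($u = \left(179495 + 227779\right) \left(-203225 - 272\right) = 407274 \left(-203497\right) = -82879037178$)
$\left(292328 + T{\left(-350 \right)}\right) \left(u - 19697\right) = \left(292328 - -10850\right) \left(-82879037178 - 19697\right) = \left(292328 + 10850\right) \left(-82879056875\right) = 303178 \left(-82879056875\right) = -25127106705248750$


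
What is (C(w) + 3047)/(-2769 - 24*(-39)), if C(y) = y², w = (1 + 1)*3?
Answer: -3083/1833 ≈ -1.6819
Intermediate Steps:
w = 6 (w = 2*3 = 6)
(C(w) + 3047)/(-2769 - 24*(-39)) = (6² + 3047)/(-2769 - 24*(-39)) = (36 + 3047)/(-2769 + 936) = 3083/(-1833) = 3083*(-1/1833) = -3083/1833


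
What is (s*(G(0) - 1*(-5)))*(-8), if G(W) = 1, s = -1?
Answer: 48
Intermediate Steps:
(s*(G(0) - 1*(-5)))*(-8) = -(1 - 1*(-5))*(-8) = -(1 + 5)*(-8) = -1*6*(-8) = -6*(-8) = 48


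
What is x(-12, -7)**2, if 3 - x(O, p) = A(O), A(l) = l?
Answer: 225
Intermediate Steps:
x(O, p) = 3 - O
x(-12, -7)**2 = (3 - 1*(-12))**2 = (3 + 12)**2 = 15**2 = 225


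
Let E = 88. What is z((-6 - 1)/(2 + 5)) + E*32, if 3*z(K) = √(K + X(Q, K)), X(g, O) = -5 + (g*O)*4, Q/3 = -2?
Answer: 2816 + √2 ≈ 2817.4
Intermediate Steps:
Q = -6 (Q = 3*(-2) = -6)
X(g, O) = -5 + 4*O*g (X(g, O) = -5 + (O*g)*4 = -5 + 4*O*g)
z(K) = √(-5 - 23*K)/3 (z(K) = √(K + (-5 + 4*K*(-6)))/3 = √(K + (-5 - 24*K))/3 = √(-5 - 23*K)/3)
z((-6 - 1)/(2 + 5)) + E*32 = √(-5 - 23*(-6 - 1)/(2 + 5))/3 + 88*32 = √(-5 - (-161)/7)/3 + 2816 = √(-5 - 23*(-1))/3 + 2816 = √(-5 + 23)/3 + 2816 = √18/3 + 2816 = (3*√2)/3 + 2816 = √2 + 2816 = 2816 + √2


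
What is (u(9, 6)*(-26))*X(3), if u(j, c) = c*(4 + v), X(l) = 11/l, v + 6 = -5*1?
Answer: 4004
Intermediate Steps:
v = -11 (v = -6 - 5*1 = -6 - 5 = -11)
u(j, c) = -7*c (u(j, c) = c*(4 - 11) = c*(-7) = -7*c)
(u(9, 6)*(-26))*X(3) = (-7*6*(-26))*(11/3) = (-42*(-26))*(11*(⅓)) = 1092*(11/3) = 4004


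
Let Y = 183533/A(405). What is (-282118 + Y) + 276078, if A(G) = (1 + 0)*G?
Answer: -2262667/405 ≈ -5586.8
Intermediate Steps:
A(G) = G (A(G) = 1*G = G)
Y = 183533/405 ≈ 453.17
(-282118 + Y) + 276078 = (-282118 + 183533/405) + 276078 = -114074257/405 + 276078 = -2262667/405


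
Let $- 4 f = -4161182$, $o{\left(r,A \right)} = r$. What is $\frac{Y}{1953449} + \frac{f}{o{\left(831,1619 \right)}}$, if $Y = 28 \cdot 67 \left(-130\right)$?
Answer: $\frac{4063923079799}{3246632238} \approx 1251.7$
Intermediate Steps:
$Y = -243880$ ($Y = 1876 \left(-130\right) = -243880$)
$f = \frac{2080591}{2}$ ($f = \left(- \frac{1}{4}\right) \left(-4161182\right) = \frac{2080591}{2} \approx 1.0403 \cdot 10^{6}$)
$\frac{Y}{1953449} + \frac{f}{o{\left(831,1619 \right)}} = - \frac{243880}{1953449} + \frac{2080591}{2 \cdot 831} = \left(-243880\right) \frac{1}{1953449} + \frac{2080591}{2} \cdot \frac{1}{831} = - \frac{243880}{1953449} + \frac{2080591}{1662} = \frac{4063923079799}{3246632238}$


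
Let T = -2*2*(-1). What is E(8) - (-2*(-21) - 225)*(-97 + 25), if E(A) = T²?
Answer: -13160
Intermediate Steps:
T = 4 (T = -4*(-1) = 4)
E(A) = 16 (E(A) = 4² = 16)
E(8) - (-2*(-21) - 225)*(-97 + 25) = 16 - (-2*(-21) - 225)*(-97 + 25) = 16 - (42 - 225)*(-72) = 16 - (-183)*(-72) = 16 - 1*13176 = 16 - 13176 = -13160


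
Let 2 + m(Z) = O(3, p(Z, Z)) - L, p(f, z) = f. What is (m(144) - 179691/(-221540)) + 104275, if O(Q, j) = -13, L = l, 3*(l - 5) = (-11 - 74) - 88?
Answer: 69328823593/664620 ≈ 1.0431e+5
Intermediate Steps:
l = -158/3 (l = 5 + ((-11 - 74) - 88)/3 = 5 + (-85 - 88)/3 = 5 + (1/3)*(-173) = 5 - 173/3 = -158/3 ≈ -52.667)
L = -158/3 ≈ -52.667
m(Z) = 113/3 (m(Z) = -2 + (-13 - 1*(-158/3)) = -2 + (-13 + 158/3) = -2 + 119/3 = 113/3)
(m(144) - 179691/(-221540)) + 104275 = (113/3 - 179691/(-221540)) + 104275 = (113/3 - 179691*(-1/221540)) + 104275 = (113/3 + 179691/221540) + 104275 = 25573093/664620 + 104275 = 69328823593/664620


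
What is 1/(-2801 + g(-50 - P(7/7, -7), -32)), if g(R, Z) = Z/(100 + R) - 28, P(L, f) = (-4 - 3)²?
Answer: -1/2861 ≈ -0.00034953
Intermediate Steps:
P(L, f) = 49 (P(L, f) = (-7)² = 49)
g(R, Z) = -28 + Z/(100 + R) (g(R, Z) = Z/(100 + R) - 28 = -28 + Z/(100 + R))
1/(-2801 + g(-50 - P(7/7, -7), -32)) = 1/(-2801 + (-2800 - 32 - 28*(-50 - 1*49))/(100 + (-50 - 1*49))) = 1/(-2801 + (-2800 - 32 - 28*(-50 - 49))/(100 + (-50 - 49))) = 1/(-2801 + (-2800 - 32 - 28*(-99))/(100 - 99)) = 1/(-2801 + (-2800 - 32 + 2772)/1) = 1/(-2801 + 1*(-60)) = 1/(-2801 - 60) = 1/(-2861) = -1/2861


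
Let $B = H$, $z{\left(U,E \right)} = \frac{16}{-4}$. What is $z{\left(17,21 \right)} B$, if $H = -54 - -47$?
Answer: $28$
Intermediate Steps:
$z{\left(U,E \right)} = -4$ ($z{\left(U,E \right)} = 16 \left(- \frac{1}{4}\right) = -4$)
$H = -7$ ($H = -54 + 47 = -7$)
$B = -7$
$z{\left(17,21 \right)} B = \left(-4\right) \left(-7\right) = 28$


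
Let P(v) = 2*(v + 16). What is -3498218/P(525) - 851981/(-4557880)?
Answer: -7971768007199/2465813080 ≈ -3232.9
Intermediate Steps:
P(v) = 32 + 2*v (P(v) = 2*(16 + v) = 32 + 2*v)
-3498218/P(525) - 851981/(-4557880) = -3498218/(32 + 2*525) - 851981/(-4557880) = -3498218/(32 + 1050) - 851981*(-1/4557880) = -3498218/1082 + 851981/4557880 = -3498218*1/1082 + 851981/4557880 = -1749109/541 + 851981/4557880 = -7971768007199/2465813080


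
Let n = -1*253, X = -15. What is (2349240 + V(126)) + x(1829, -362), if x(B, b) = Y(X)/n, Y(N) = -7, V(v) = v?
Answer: 594389605/253 ≈ 2.3494e+6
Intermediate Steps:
n = -253
x(B, b) = 7/253 (x(B, b) = -7/(-253) = -7*(-1/253) = 7/253)
(2349240 + V(126)) + x(1829, -362) = (2349240 + 126) + 7/253 = 2349366 + 7/253 = 594389605/253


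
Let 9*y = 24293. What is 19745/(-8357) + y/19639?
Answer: -3286931894/1477108107 ≈ -2.2252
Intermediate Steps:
y = 24293/9 (y = (⅑)*24293 = 24293/9 ≈ 2699.2)
19745/(-8357) + y/19639 = 19745/(-8357) + (24293/9)/19639 = 19745*(-1/8357) + (24293/9)*(1/19639) = -19745/8357 + 24293/176751 = -3286931894/1477108107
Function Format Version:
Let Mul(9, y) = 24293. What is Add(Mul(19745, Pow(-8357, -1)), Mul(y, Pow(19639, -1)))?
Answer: Rational(-3286931894, 1477108107) ≈ -2.2252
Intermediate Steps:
y = Rational(24293, 9) (y = Mul(Rational(1, 9), 24293) = Rational(24293, 9) ≈ 2699.2)
Add(Mul(19745, Pow(-8357, -1)), Mul(y, Pow(19639, -1))) = Add(Mul(19745, Pow(-8357, -1)), Mul(Rational(24293, 9), Pow(19639, -1))) = Add(Mul(19745, Rational(-1, 8357)), Mul(Rational(24293, 9), Rational(1, 19639))) = Add(Rational(-19745, 8357), Rational(24293, 176751)) = Rational(-3286931894, 1477108107)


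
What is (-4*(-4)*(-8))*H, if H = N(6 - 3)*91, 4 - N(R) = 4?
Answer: 0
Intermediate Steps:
N(R) = 0 (N(R) = 4 - 1*4 = 4 - 4 = 0)
H = 0 (H = 0*91 = 0)
(-4*(-4)*(-8))*H = (-4*(-4)*(-8))*0 = (16*(-8))*0 = -128*0 = 0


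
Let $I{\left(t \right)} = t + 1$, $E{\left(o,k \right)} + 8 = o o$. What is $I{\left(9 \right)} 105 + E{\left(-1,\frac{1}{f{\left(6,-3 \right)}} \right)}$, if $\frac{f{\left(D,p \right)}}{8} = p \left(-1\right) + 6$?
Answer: $1043$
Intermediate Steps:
$f{\left(D,p \right)} = 48 - 8 p$ ($f{\left(D,p \right)} = 8 \left(p \left(-1\right) + 6\right) = 8 \left(- p + 6\right) = 8 \left(6 - p\right) = 48 - 8 p$)
$E{\left(o,k \right)} = -8 + o^{2}$ ($E{\left(o,k \right)} = -8 + o o = -8 + o^{2}$)
$I{\left(t \right)} = 1 + t$
$I{\left(9 \right)} 105 + E{\left(-1,\frac{1}{f{\left(6,-3 \right)}} \right)} = \left(1 + 9\right) 105 - \left(8 - \left(-1\right)^{2}\right) = 10 \cdot 105 + \left(-8 + 1\right) = 1050 - 7 = 1043$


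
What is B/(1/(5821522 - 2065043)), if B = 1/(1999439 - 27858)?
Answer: 3756479/1971581 ≈ 1.9053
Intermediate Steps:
B = 1/1971581 ≈ 5.0721e-7
B/(1/(5821522 - 2065043)) = 1/(1971581*(1/(5821522 - 2065043))) = 1/(1971581*(1/3756479)) = (1/1971581)*3756479 = 3756479/1971581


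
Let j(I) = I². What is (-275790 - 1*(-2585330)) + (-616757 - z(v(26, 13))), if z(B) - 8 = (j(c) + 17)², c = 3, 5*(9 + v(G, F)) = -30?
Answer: 1692099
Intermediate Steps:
v(G, F) = -15 (v(G, F) = -9 + (⅕)*(-30) = -9 - 6 = -15)
z(B) = 684 (z(B) = 8 + (3² + 17)² = 8 + (9 + 17)² = 8 + 26² = 8 + 676 = 684)
(-275790 - 1*(-2585330)) + (-616757 - z(v(26, 13))) = (-275790 - 1*(-2585330)) + (-616757 - 1*684) = (-275790 + 2585330) + (-616757 - 684) = 2309540 - 617441 = 1692099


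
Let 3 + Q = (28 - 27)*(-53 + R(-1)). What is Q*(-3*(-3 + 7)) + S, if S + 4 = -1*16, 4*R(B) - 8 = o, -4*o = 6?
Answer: 1265/2 ≈ 632.50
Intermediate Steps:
o = -3/2 (o = -¼*6 = -3/2 ≈ -1.5000)
R(B) = 13/8 (R(B) = 2 + (¼)*(-3/2) = 2 - 3/8 = 13/8)
S = -20 (S = -4 - 1*16 = -4 - 16 = -20)
Q = -435/8 (Q = -3 + (28 - 27)*(-53 + 13/8) = -3 + 1*(-411/8) = -3 - 411/8 = -435/8 ≈ -54.375)
Q*(-3*(-3 + 7)) + S = -(-1305)*(-3 + 7)/8 - 20 = -(-1305)*4/8 - 20 = -435/8*(-12) - 20 = 1305/2 - 20 = 1265/2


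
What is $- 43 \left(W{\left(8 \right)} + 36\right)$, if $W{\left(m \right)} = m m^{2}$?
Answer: $-23564$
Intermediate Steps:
$W{\left(m \right)} = m^{3}$
$- 43 \left(W{\left(8 \right)} + 36\right) = - 43 \left(8^{3} + 36\right) = - 43 \left(512 + 36\right) = \left(-43\right) 548 = -23564$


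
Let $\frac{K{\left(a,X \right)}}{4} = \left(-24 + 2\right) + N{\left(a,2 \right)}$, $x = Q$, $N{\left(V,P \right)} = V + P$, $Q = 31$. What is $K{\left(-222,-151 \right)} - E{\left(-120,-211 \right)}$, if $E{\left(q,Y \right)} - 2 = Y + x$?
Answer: $-790$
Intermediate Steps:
$N{\left(V,P \right)} = P + V$
$x = 31$
$K{\left(a,X \right)} = -80 + 4 a$ ($K{\left(a,X \right)} = 4 \left(\left(-24 + 2\right) + \left(2 + a\right)\right) = 4 \left(-22 + \left(2 + a\right)\right) = 4 \left(-20 + a\right) = -80 + 4 a$)
$E{\left(q,Y \right)} = 33 + Y$ ($E{\left(q,Y \right)} = 2 + \left(Y + 31\right) = 2 + \left(31 + Y\right) = 33 + Y$)
$K{\left(-222,-151 \right)} - E{\left(-120,-211 \right)} = \left(-80 + 4 \left(-222\right)\right) - \left(33 - 211\right) = \left(-80 - 888\right) - -178 = -968 + 178 = -790$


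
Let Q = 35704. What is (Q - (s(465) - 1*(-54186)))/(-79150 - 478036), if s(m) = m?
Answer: 18947/557186 ≈ 0.034005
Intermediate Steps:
(Q - (s(465) - 1*(-54186)))/(-79150 - 478036) = (35704 - (465 - 1*(-54186)))/(-79150 - 478036) = (35704 - (465 + 54186))/(-557186) = (35704 - 1*54651)*(-1/557186) = (35704 - 54651)*(-1/557186) = -18947*(-1/557186) = 18947/557186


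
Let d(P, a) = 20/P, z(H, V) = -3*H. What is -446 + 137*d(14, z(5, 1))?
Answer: -1752/7 ≈ -250.29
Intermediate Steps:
-446 + 137*d(14, z(5, 1)) = -446 + 137*(20/14) = -446 + 137*(20*(1/14)) = -446 + 137*(10/7) = -446 + 1370/7 = -1752/7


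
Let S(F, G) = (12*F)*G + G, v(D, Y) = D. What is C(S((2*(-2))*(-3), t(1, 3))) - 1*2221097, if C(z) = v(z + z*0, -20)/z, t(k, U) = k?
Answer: -2221096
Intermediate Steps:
S(F, G) = G + 12*F*G (S(F, G) = 12*F*G + G = G + 12*F*G)
C(z) = 1 (C(z) = (z + z*0)/z = (z + 0)/z = z/z = 1)
C(S((2*(-2))*(-3), t(1, 3))) - 1*2221097 = 1 - 1*2221097 = 1 - 2221097 = -2221096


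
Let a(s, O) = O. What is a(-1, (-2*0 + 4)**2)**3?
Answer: 4096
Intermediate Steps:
a(-1, (-2*0 + 4)**2)**3 = ((-2*0 + 4)**2)**3 = ((0 + 4)**2)**3 = (4**2)**3 = 16**3 = 4096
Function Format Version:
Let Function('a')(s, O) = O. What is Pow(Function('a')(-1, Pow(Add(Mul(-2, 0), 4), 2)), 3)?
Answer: 4096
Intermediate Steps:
Pow(Function('a')(-1, Pow(Add(Mul(-2, 0), 4), 2)), 3) = Pow(Pow(Add(Mul(-2, 0), 4), 2), 3) = Pow(Pow(Add(0, 4), 2), 3) = Pow(Pow(4, 2), 3) = Pow(16, 3) = 4096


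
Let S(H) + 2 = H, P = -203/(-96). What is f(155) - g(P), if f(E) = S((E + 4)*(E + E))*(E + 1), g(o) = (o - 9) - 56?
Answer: 738143125/96 ≈ 7.6890e+6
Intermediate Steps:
P = 203/96 (P = -203*(-1/96) = 203/96 ≈ 2.1146)
S(H) = -2 + H
g(o) = -65 + o (g(o) = (-9 + o) - 56 = -65 + o)
f(E) = (1 + E)*(-2 + 2*E*(4 + E)) (f(E) = (-2 + (E + 4)*(E + E))*(E + 1) = (-2 + (4 + E)*(2*E))*(1 + E) = (-2 + 2*E*(4 + E))*(1 + E) = (1 + E)*(-2 + 2*E*(4 + E)))
f(155) - g(P) = 2*(1 + 155)*(-1 + 155*(4 + 155)) - (-65 + 203/96) = 2*156*(-1 + 155*159) - 1*(-6037/96) = 2*156*(-1 + 24645) + 6037/96 = 2*156*24644 + 6037/96 = 7688928 + 6037/96 = 738143125/96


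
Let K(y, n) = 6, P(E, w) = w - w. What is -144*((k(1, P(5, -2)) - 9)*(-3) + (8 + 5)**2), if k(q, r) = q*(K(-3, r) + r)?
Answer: -25632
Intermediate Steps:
P(E, w) = 0
k(q, r) = q*(6 + r)
-144*((k(1, P(5, -2)) - 9)*(-3) + (8 + 5)**2) = -144*((1*(6 + 0) - 9)*(-3) + (8 + 5)**2) = -144*((1*6 - 9)*(-3) + 13**2) = -144*((6 - 9)*(-3) + 169) = -144*(-3*(-3) + 169) = -144*(9 + 169) = -144*178 = -25632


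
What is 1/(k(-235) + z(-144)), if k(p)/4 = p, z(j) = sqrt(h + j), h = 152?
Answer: -235/220898 - sqrt(2)/441796 ≈ -0.0010670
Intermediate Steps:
z(j) = sqrt(152 + j)
k(p) = 4*p
1/(k(-235) + z(-144)) = 1/(4*(-235) + sqrt(152 - 144)) = 1/(-940 + sqrt(8)) = 1/(-940 + 2*sqrt(2))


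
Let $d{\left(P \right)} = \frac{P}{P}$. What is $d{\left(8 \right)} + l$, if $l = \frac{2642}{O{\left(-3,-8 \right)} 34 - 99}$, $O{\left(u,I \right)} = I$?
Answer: $- \frac{2271}{371} \approx -6.1213$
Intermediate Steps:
$d{\left(P \right)} = 1$
$l = - \frac{2642}{371}$ ($l = \frac{2642}{\left(-8\right) 34 - 99} = \frac{2642}{-272 - 99} = \frac{2642}{-371} = 2642 \left(- \frac{1}{371}\right) = - \frac{2642}{371} \approx -7.1213$)
$d{\left(8 \right)} + l = 1 - \frac{2642}{371} = - \frac{2271}{371}$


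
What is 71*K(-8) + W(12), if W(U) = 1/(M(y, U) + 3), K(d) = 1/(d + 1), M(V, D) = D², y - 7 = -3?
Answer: -1490/147 ≈ -10.136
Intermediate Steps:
y = 4 (y = 7 - 3 = 4)
K(d) = 1/(1 + d)
W(U) = 1/(3 + U²) (W(U) = 1/(U² + 3) = 1/(3 + U²))
71*K(-8) + W(12) = 71/(1 - 8) + 1/(3 + 12²) = 71/(-7) + 1/(3 + 144) = 71*(-⅐) + 1/147 = -71/7 + 1/147 = -1490/147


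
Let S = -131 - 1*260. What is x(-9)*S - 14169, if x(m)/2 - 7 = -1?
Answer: -18861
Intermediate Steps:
x(m) = 12 (x(m) = 14 + 2*(-1) = 14 - 2 = 12)
S = -391 (S = -131 - 260 = -391)
x(-9)*S - 14169 = 12*(-391) - 14169 = -4692 - 14169 = -18861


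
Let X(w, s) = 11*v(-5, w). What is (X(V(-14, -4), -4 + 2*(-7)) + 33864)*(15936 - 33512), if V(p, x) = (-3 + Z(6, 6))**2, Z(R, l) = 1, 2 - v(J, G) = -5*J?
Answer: -590746936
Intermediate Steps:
v(J, G) = 2 + 5*J (v(J, G) = 2 - (-5)*J = 2 + 5*J)
V(p, x) = 4 (V(p, x) = (-3 + 1)**2 = (-2)**2 = 4)
X(w, s) = -253 (X(w, s) = 11*(2 + 5*(-5)) = 11*(2 - 25) = 11*(-23) = -253)
(X(V(-14, -4), -4 + 2*(-7)) + 33864)*(15936 - 33512) = (-253 + 33864)*(15936 - 33512) = 33611*(-17576) = -590746936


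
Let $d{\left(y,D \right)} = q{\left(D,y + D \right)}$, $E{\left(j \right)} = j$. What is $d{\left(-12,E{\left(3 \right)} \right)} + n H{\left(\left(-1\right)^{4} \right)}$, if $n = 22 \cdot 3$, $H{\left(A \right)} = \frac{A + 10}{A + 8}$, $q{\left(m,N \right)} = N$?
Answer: $\frac{215}{3} \approx 71.667$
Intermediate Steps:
$d{\left(y,D \right)} = D + y$ ($d{\left(y,D \right)} = y + D = D + y$)
$H{\left(A \right)} = \frac{10 + A}{8 + A}$
$n = 66$
$d{\left(-12,E{\left(3 \right)} \right)} + n H{\left(\left(-1\right)^{4} \right)} = \left(3 - 12\right) + 66 \frac{10 + \left(-1\right)^{4}}{8 + \left(-1\right)^{4}} = -9 + 66 \frac{10 + 1}{8 + 1} = -9 + 66 \cdot \frac{1}{9} \cdot 11 = -9 + 66 \cdot \frac{11}{9} = -9 + \frac{242}{3} = \frac{215}{3}$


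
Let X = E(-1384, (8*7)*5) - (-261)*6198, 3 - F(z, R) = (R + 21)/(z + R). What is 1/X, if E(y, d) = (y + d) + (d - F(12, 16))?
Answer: 28/45271865 ≈ 6.1849e-7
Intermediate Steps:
F(z, R) = 3 - (21 + R)/(R + z) (F(z, R) = 3 - (R + 21)/(z + R) = 3 - (21 + R)/(R + z))
E(y, d) = -47/28 + y + 2*d (E(y, d) = (y + d) + (d - (-21 + 2*16 + 3*12)/(16 + 12)) = (d + y) + (d - (-21 + 32 + 36)/28) = (d + y) + (d - 47/28) = (d + y) + (-47/28 + d) = -47/28 + y + 2*d)
X = 45271865/28 (X = (-47/28 - 1384 + 2*((8*7)*5)) - (-261)*6198 = (-47/28 - 1384 + 2*(56*5)) - 1*(-1617678) = (-47/28 - 1384 + 2*280) + 1617678 = (-47/28 - 1384 + 560) + 1617678 = -23119/28 + 1617678 = 45271865/28 ≈ 1.6169e+6)
1/X = 1/(45271865/28) = 28/45271865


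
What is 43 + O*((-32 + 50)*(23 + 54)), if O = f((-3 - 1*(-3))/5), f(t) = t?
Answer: 43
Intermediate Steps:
O = 0 (O = (-3 - 1*(-3))/5 = (-3 + 3)*(⅕) = 0*(⅕) = 0)
43 + O*((-32 + 50)*(23 + 54)) = 43 + 0*((-32 + 50)*(23 + 54)) = 43 + 0*(18*77) = 43 + 0*1386 = 43 + 0 = 43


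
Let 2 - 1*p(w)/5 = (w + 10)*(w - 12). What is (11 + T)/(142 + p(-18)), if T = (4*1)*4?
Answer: -27/1048 ≈ -0.025763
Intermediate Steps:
T = 16 (T = 4*4 = 16)
p(w) = 10 - 5*(-12 + w)*(10 + w) (p(w) = 10 - 5*(w + 10)*(w - 12) = 10 - 5*(10 + w)*(-12 + w) = 10 - 5*(-12 + w)*(10 + w))
(11 + T)/(142 + p(-18)) = (11 + 16)/(142 + (610 - 5*(-18)**2 + 10*(-18))) = 27/(142 + (610 - 5*324 - 180)) = 27/(142 + (610 - 1620 - 180)) = 27/(142 - 1190) = 27/(-1048) = 27*(-1/1048) = -27/1048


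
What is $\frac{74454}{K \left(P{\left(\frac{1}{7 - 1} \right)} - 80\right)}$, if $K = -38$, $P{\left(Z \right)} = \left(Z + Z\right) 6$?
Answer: $\frac{12409}{494} \approx 25.119$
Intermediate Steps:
$P{\left(Z \right)} = 12 Z$ ($P{\left(Z \right)} = 2 Z 6 = 12 Z$)
$\frac{74454}{K \left(P{\left(\frac{1}{7 - 1} \right)} - 80\right)} = \frac{74454}{\left(-38\right) \left(\frac{12}{7 - 1} - 80\right)} = \frac{74454}{\left(-38\right) \left(\frac{12}{6} - 80\right)} = \frac{74454}{\left(-38\right) \left(12 \cdot \frac{1}{6} - 80\right)} = \frac{74454}{\left(-38\right) \left(2 - 80\right)} = \frac{74454}{\left(-38\right) \left(-78\right)} = \frac{74454}{2964} = 74454 \cdot \frac{1}{2964} = \frac{12409}{494}$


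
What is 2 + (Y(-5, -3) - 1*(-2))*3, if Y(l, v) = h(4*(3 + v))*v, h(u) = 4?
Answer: -28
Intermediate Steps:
Y(l, v) = 4*v
2 + (Y(-5, -3) - 1*(-2))*3 = 2 + (4*(-3) - 1*(-2))*3 = 2 + (-12 + 2)*3 = 2 - 10*3 = 2 - 30 = -28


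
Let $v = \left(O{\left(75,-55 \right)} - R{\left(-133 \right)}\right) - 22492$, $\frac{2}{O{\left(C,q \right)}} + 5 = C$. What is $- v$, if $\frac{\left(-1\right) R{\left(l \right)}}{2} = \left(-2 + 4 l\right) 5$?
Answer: $\frac{974119}{35} \approx 27832.0$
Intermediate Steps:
$O{\left(C,q \right)} = \frac{2}{-5 + C}$
$R{\left(l \right)} = 20 - 40 l$ ($R{\left(l \right)} = - 2 \left(-2 + 4 l\right) 5 = - 2 \left(-10 + 20 l\right) = 20 - 40 l$)
$v = - \frac{974119}{35}$ ($v = \left(\frac{2}{-5 + 75} - \left(20 - -5320\right)\right) - 22492 = \left(\frac{2}{70} - \left(20 + 5320\right)\right) - 22492 = \left(2 \cdot \frac{1}{70} - 5340\right) - 22492 = \left(\frac{1}{35} - 5340\right) - 22492 = - \frac{186899}{35} - 22492 = - \frac{974119}{35} \approx -27832.0$)
$- v = \left(-1\right) \left(- \frac{974119}{35}\right) = \frac{974119}{35}$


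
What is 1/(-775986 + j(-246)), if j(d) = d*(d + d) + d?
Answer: -1/655200 ≈ -1.5263e-6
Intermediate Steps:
j(d) = d + 2*d² (j(d) = d*(2*d) + d = 2*d² + d = d + 2*d²)
1/(-775986 + j(-246)) = 1/(-775986 - 246*(1 + 2*(-246))) = 1/(-775986 - 246*(1 - 492)) = 1/(-775986 - 246*(-491)) = 1/(-775986 + 120786) = 1/(-655200) = -1/655200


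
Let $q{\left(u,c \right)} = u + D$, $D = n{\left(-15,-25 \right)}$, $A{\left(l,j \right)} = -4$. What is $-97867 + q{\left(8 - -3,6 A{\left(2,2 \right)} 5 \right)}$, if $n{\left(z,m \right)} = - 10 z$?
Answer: $-97706$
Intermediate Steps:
$D = 150$ ($D = \left(-10\right) \left(-15\right) = 150$)
$q{\left(u,c \right)} = 150 + u$ ($q{\left(u,c \right)} = u + 150 = 150 + u$)
$-97867 + q{\left(8 - -3,6 A{\left(2,2 \right)} 5 \right)} = -97867 + \left(150 + \left(8 - -3\right)\right) = -97867 + \left(150 + \left(8 + 3\right)\right) = -97867 + \left(150 + 11\right) = -97867 + 161 = -97706$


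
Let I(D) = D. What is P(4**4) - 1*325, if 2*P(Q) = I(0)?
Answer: -325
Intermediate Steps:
P(Q) = 0 (P(Q) = (1/2)*0 = 0)
P(4**4) - 1*325 = 0 - 1*325 = 0 - 325 = -325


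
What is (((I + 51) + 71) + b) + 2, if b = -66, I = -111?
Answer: -53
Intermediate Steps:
(((I + 51) + 71) + b) + 2 = (((-111 + 51) + 71) - 66) + 2 = ((-60 + 71) - 66) + 2 = (11 - 66) + 2 = -55 + 2 = -53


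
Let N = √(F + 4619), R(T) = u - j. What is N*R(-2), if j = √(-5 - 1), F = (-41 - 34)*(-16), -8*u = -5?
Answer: 115*√11/8 - 23*I*√66 ≈ 47.676 - 186.85*I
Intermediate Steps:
u = 5/8 (u = -⅛*(-5) = 5/8 ≈ 0.62500)
F = 1200 (F = -75*(-16) = 1200)
j = I*√6 (j = √(-6) = I*√6 ≈ 2.4495*I)
R(T) = 5/8 - I*√6
N = 23*√11 (N = √(1200 + 4619) = √5819 = 23*√11 ≈ 76.282)
N*R(-2) = (23*√11)*(5/8 - I*√6) = 23*√11*(5/8 - I*√6)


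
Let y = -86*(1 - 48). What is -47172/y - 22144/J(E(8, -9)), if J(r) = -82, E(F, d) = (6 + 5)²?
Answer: 21409486/82861 ≈ 258.38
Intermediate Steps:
y = 4042 (y = -86*(-47) = 4042)
E(F, d) = 121 (E(F, d) = 11² = 121)
-47172/y - 22144/J(E(8, -9)) = -47172/4042 - 22144/(-82) = -47172*1/4042 - 22144*(-1/82) = -23586/2021 + 11072/41 = 21409486/82861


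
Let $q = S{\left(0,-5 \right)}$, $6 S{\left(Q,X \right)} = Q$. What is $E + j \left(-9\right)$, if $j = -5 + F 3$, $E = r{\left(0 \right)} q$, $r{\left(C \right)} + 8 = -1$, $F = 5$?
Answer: $-90$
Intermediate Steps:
$S{\left(Q,X \right)} = \frac{Q}{6}$
$r{\left(C \right)} = -9$ ($r{\left(C \right)} = -8 - 1 = -9$)
$q = 0$ ($q = \frac{1}{6} \cdot 0 = 0$)
$E = 0$ ($E = \left(-9\right) 0 = 0$)
$j = 10$ ($j = -5 + 5 \cdot 3 = -5 + 15 = 10$)
$E + j \left(-9\right) = 0 + 10 \left(-9\right) = 0 - 90 = -90$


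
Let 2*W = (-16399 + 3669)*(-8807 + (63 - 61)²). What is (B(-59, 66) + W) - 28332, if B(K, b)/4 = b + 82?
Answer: 56003355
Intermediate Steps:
B(K, b) = 328 + 4*b (B(K, b) = 4*(b + 82) = 4*(82 + b) = 328 + 4*b)
W = 56031095 (W = ((-16399 + 3669)*(-8807 + (63 - 61)²))/2 = (-12730*(-8807 + 2²))/2 = (-12730*(-8807 + 4))/2 = (-12730*(-8803))/2 = (½)*112062190 = 56031095)
(B(-59, 66) + W) - 28332 = ((328 + 4*66) + 56031095) - 28332 = ((328 + 264) + 56031095) - 28332 = (592 + 56031095) - 28332 = 56031687 - 28332 = 56003355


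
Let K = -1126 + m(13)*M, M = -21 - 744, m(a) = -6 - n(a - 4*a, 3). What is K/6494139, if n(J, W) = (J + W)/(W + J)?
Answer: 4229/6494139 ≈ 0.00065120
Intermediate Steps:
n(J, W) = 1 (n(J, W) = (J + W)/(J + W) = 1)
m(a) = -7 (m(a) = -6 - 1*1 = -6 - 1 = -7)
M = -765
K = 4229 (K = -1126 - 7*(-765) = -1126 + 5355 = 4229)
K/6494139 = 4229/6494139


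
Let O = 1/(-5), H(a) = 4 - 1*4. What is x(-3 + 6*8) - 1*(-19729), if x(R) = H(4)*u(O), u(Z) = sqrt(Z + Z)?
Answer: 19729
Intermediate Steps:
H(a) = 0 (H(a) = 4 - 4 = 0)
O = -1/5 ≈ -0.20000
u(Z) = sqrt(2)*sqrt(Z) (u(Z) = sqrt(2*Z) = sqrt(2)*sqrt(Z))
x(R) = 0 (x(R) = 0*(sqrt(2)*sqrt(-1/5)) = 0*(sqrt(2)*(I*sqrt(5)/5)) = 0*(I*sqrt(10)/5) = 0)
x(-3 + 6*8) - 1*(-19729) = 0 - 1*(-19729) = 0 + 19729 = 19729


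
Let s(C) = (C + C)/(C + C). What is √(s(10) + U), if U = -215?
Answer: I*√214 ≈ 14.629*I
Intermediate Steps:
s(C) = 1 (s(C) = (2*C)/((2*C)) = (2*C)*(1/(2*C)) = 1)
√(s(10) + U) = √(1 - 215) = √(-214) = I*√214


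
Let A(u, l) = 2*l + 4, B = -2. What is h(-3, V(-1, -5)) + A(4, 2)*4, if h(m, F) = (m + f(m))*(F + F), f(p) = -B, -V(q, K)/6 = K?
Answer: -28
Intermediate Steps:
V(q, K) = -6*K
f(p) = 2 (f(p) = -1*(-2) = 2)
h(m, F) = 2*F*(2 + m) (h(m, F) = (m + 2)*(F + F) = (2 + m)*(2*F) = 2*F*(2 + m))
A(u, l) = 4 + 2*l
h(-3, V(-1, -5)) + A(4, 2)*4 = 2*(-6*(-5))*(2 - 3) + (4 + 2*2)*4 = 2*30*(-1) + (4 + 4)*4 = -60 + 8*4 = -60 + 32 = -28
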